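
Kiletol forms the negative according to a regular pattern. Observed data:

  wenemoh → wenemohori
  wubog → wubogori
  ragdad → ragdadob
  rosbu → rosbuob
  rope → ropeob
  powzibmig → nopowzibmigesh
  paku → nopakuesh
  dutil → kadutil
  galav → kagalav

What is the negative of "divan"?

kadivan

wubog and powzibmig both end in -g yet inflect differently (wubogori, nopowzibmigesh), so the final letter is not what conditions the rule; the first letter is.
"divan" begins with d-. The one such stem in the data (dutil → kadutil) adds the prefix ka-, so the same rule applies.
So divan → kadivan.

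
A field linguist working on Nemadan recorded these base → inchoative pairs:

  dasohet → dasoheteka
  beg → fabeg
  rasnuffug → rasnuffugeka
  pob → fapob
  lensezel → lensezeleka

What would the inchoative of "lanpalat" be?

beg and rasnuffug both end in -g yet inflect differently (fabeg, rasnuffugeka), so the final letter is not what conditions the rule; the number of vowels is.
"lanpalat" has 3 vowels. The stems with 3 vowels (rasnuffug → rasnuffugeka, dasohet → dasoheteka, lensezel → lensezeleka) add -eka.
The other pattern: stems with 1 vowel add the prefix fa-.
So lanpalat → lanpalateka.

lanpalateka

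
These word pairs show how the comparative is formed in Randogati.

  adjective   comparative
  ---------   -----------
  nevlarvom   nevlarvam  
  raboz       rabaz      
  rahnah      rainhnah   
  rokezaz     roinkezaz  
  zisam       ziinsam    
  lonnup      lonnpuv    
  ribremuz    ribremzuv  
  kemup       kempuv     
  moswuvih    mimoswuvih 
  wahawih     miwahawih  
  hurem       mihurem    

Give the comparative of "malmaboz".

raboz and rokezaz both end in -z yet inflect differently (rabaz, roinkezaz), so the final letter is not what conditions the rule; the last vowel is.
"malmaboz" has last vowel 'o'. The stems whose last vowel is 'o' (nevlarvom → nevlarvam, raboz → rabaz) change the last vowel to 'a'.
So malmaboz → malmabaz.

malmabaz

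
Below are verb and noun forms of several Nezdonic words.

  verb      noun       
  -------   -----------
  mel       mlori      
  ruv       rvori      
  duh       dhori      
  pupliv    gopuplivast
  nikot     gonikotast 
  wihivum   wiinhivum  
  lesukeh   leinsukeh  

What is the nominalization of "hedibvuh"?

"hedibvuh" has 3 vowels. The stems with 3 vowels (wihivum → wiinhivum, lesukeh → leinsukeh) insert -in- after the first vowel.
The other patterns: stems with 1 vowel delete the last vowel and add -ori; stems with 2 vowels add go- … -ast around the stem.
So hedibvuh → heindibvuh.

heindibvuh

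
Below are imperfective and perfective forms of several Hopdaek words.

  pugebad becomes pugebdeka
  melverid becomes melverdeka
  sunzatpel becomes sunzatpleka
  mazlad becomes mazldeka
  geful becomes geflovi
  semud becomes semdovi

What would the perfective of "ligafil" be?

ligafleka

semud and pugebad both end in -d yet inflect differently (semdovi, pugebdeka), so the final letter is not what conditions the rule; the last vowel is.
"ligafil" has last vowel 'i'. The one such stem in the data (melverid → melverdeka) deletes the last vowel and adds -eka (as do pugebad, sunzatpel), so the same rule applies.
The other pattern: stems whose last vowel is 'u' delete the last vowel and add -ovi.
So ligafil → ligafleka.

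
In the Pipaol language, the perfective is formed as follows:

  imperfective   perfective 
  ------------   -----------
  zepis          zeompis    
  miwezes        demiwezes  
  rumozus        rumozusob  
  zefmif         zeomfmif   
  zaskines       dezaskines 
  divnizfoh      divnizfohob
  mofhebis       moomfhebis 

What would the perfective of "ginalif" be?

"ginalif" has last vowel 'i'. The stems whose last vowel is 'i' (mofhebis → moomfhebis, zepis → zeompis, zefmif → zeomfmif) insert -om- after the first vowel.
The other patterns: stems whose last vowel is 'e' add the prefix de-; stems whose last vowel is 'o' or 'u' add -ob.
So ginalif → giomnalif.

giomnalif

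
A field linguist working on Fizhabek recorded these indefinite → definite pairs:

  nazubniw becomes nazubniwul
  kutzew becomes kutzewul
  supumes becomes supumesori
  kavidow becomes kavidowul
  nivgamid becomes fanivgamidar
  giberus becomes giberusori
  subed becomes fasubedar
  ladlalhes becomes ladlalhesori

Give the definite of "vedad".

favedadar

ladlalhes and kutzew both have last vowel 'e' yet inflect differently (ladlalhesori, kutzewul), so the last vowel is not what conditions the rule; the final letter is.
"vedad" ends in -d. The stems ending in -d (nivgamid → fanivgamidar, subed → fasubedar) add fa- … -ar around the stem.
The other patterns: stems ending in -s add -ori; stems ending in -w add -ul.
So vedad → favedadar.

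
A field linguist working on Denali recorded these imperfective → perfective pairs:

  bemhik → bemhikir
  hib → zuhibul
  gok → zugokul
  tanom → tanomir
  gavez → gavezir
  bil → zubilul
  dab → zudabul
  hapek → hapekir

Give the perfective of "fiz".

hapek and gok both end in -k yet inflect differently (hapekir, zugokul), so the final letter is not what conditions the rule; the number of vowels is.
"fiz" has 1 vowel. The stems with 1 vowel (hib → zuhibul, gok → zugokul, dab → zudabul) add zu- … -ul around the stem.
The other pattern: stems with 2 vowels add -ir.
So fiz → zufizul.

zufizul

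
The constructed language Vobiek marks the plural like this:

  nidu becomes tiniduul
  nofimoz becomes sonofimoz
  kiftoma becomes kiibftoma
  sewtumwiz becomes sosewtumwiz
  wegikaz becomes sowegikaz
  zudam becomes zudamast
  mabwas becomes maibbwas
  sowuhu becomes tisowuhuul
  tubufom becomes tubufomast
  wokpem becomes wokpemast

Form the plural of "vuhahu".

tivuhahuul

zudam and wegikaz both have last vowel 'a' yet inflect differently (zudamast, sowegikaz), so the last vowel is not what conditions the rule; the final letter is.
"vuhahu" ends in -u. The stems ending in -u (nidu → tiniduul, sowuhu → tisowuhuul) add ti- … -ul around the stem.
The other patterns: stems ending in -m add -ast; stems ending in -z add the prefix so-; stems ending in -a or -s insert -ib- after the first vowel.
So vuhahu → tivuhahuul.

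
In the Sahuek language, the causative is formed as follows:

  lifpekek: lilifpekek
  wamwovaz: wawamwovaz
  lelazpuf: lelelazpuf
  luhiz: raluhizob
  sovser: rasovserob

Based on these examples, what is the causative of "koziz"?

rakozizob

wamwovaz and luhiz both end in -z yet inflect differently (wawamwovaz, raluhizob), so the final letter is not what conditions the rule; the number of vowels is.
"koziz" has 2 vowels. The stems with 2 vowels (luhiz → raluhizob, sovser → rasovserob) add ra- … -ob around the stem.
The other pattern: stems with 3 vowels repeat the first consonant+vowel as a prefix.
So koziz → rakozizob.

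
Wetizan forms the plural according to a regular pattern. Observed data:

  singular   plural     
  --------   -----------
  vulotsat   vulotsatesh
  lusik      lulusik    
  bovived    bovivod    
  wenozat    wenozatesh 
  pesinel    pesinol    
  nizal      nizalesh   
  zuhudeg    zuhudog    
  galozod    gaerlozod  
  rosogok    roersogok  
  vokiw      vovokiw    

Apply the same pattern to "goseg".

nizal and pesinel both end in -l yet inflect differently (nizalesh, pesinol), so the final letter is not what conditions the rule; the last vowel is.
"goseg" has last vowel 'e'. The stems whose last vowel is 'e' (pesinel → pesinol, zuhudeg → zuhudog, bovived → bovivod) change the last vowel to 'o'.
The other patterns: stems whose last vowel is 'i' repeat the first consonant+vowel as a prefix; stems whose last vowel is 'a' add -esh; stems whose last vowel is 'o' insert -er- after the first vowel.
So goseg → gosog.

gosog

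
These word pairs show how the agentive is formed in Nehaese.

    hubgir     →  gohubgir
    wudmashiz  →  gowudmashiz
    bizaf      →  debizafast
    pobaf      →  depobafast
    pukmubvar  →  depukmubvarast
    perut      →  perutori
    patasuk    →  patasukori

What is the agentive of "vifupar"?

devifuparast

hubgir and pukmubvar both end in -r yet inflect differently (gohubgir, depukmubvarast), so the final letter is not what conditions the rule; the last vowel is.
"vifupar" has last vowel 'a'. The stems whose last vowel is 'a' (bizaf → debizafast, pobaf → depobafast, pukmubvar → depukmubvarast) add de- … -ast around the stem.
So vifupar → devifuparast.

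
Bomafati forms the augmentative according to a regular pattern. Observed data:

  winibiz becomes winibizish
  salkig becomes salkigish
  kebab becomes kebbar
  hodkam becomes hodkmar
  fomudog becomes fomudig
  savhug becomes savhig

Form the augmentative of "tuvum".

salkig and fomudog both end in -g yet inflect differently (salkigish, fomudig), so the final letter is not what conditions the rule; the last vowel is.
"tuvum" has last vowel 'u'. The one such stem in the data (savhug → savhig) changes the last vowel to 'i' (as does fomudog), so the same rule applies.
So tuvum → tuvim.

tuvim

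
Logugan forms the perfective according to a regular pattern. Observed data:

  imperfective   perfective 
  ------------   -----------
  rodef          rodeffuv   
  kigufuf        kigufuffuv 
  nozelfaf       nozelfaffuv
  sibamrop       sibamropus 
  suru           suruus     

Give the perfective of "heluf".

"heluf" ends in -f. The stems ending in -f (nozelfaf → nozelfaffuv, kigufuf → kigufuffuv, rodef → rodeffuv) double the final consonant and add -uv.
The other pattern: stems ending in -p or -u add -us.
So heluf → heluffuv.

heluffuv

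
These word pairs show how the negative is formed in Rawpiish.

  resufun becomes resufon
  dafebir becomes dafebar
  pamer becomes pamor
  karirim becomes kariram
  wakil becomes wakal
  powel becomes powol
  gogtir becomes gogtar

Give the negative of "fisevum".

dafebir and pamer both end in -r yet inflect differently (dafebar, pamor), so the final letter is not what conditions the rule; the last vowel is.
"fisevum" has last vowel 'u'. The one such stem in the data (resufun → resufon) changes the last vowel to 'o' (as do pamer, powel), so the same rule applies.
So fisevum → fisevom.

fisevom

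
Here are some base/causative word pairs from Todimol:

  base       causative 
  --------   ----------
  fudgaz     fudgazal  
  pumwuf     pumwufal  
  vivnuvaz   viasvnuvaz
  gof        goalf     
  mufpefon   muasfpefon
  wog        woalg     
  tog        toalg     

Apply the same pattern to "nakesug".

"nakesug" has 3 vowels. The stems with 3 vowels (vivnuvaz → viasvnuvaz, mufpefon → muasfpefon) insert -as- after the first vowel.
So nakesug → naaskesug.

naaskesug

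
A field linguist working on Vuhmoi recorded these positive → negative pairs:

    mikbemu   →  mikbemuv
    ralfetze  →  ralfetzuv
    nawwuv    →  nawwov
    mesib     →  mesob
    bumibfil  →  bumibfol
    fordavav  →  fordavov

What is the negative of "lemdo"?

lemduv

"lemdo" ends in a vowel. The stems ending in a vowel (mikbemu → mikbemuv, ralfetze → ralfetzuv) drop the final letter and add -uv.
The other pattern: stems ending in a consonant change the last vowel to 'o'.
So lemdo → lemduv.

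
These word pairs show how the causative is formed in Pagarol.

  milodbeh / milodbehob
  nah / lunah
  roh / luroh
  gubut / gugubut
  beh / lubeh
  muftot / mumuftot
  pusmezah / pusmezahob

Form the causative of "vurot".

vuvurot

roh and pusmezah both end in -h yet inflect differently (luroh, pusmezahob), so the final letter is not what conditions the rule; the number of vowels is.
"vurot" has 2 vowels. The stems with 2 vowels (gubut → gugubut, muftot → mumuftot) repeat the first consonant+vowel as a prefix.
The other patterns: stems with 1 vowel add the prefix lu-; stems with 3 vowels add -ob.
So vurot → vuvurot.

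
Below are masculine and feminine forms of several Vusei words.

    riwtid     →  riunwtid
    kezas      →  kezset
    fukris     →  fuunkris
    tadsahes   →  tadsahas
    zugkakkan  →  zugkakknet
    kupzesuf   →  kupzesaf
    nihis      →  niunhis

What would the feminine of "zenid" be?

zeunnid

kezas and fukris both end in -s yet inflect differently (kezset, fuunkris), so the final letter is not what conditions the rule; the last vowel is.
"zenid" has last vowel 'i'. The stems whose last vowel is 'i' (riwtid → riunwtid, fukris → fuunkris, nihis → niunhis) insert -un- after the first vowel.
So zenid → zeunnid.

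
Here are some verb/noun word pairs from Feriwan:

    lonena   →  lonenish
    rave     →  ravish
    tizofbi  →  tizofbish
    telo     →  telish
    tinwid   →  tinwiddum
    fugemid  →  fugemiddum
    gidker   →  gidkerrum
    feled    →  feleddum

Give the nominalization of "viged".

tizofbi and tinwid both have last vowel 'i' yet inflect differently (tizofbish, tinwiddum), so the last vowel is not what conditions the rule; whether the stem ends in a vowel or a consonant is.
"viged" ends in a consonant. The stems ending in a consonant (tinwid → tinwiddum, fugemid → fugemiddum, gidker → gidkerrum) double the final consonant and add -um.
So viged → vigeddum.

vigeddum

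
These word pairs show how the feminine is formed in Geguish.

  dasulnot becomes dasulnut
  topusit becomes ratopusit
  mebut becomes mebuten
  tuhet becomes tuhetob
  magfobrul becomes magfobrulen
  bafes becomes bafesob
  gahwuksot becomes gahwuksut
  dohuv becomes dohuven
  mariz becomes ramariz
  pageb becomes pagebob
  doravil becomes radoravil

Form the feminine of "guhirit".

raguhirit

mebut and tuhet both end in -t yet inflect differently (mebuten, tuhetob), so the final letter is not what conditions the rule; the last vowel is.
"guhirit" has last vowel 'i'. The stems whose last vowel is 'i' (doravil → radoravil, topusit → ratopusit, mariz → ramariz) add the prefix ra-.
The other patterns: stems whose last vowel is 'u' add -en; stems whose last vowel is 'e' add -ob; stems whose last vowel is 'o' change the last vowel to 'u'.
So guhirit → raguhirit.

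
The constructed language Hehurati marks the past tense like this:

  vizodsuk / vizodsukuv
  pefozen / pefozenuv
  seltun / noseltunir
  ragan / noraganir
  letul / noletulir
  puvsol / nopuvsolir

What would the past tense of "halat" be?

nohalatir

pefozen and seltun both end in -n yet inflect differently (pefozenuv, noseltunir), so the final letter is not what conditions the rule; the number of vowels is.
"halat" has 2 vowels. The stems with 2 vowels (seltun → noseltunir, ragan → noraganir, letul → noletulir) add no- … -ir around the stem.
So halat → nohalatir.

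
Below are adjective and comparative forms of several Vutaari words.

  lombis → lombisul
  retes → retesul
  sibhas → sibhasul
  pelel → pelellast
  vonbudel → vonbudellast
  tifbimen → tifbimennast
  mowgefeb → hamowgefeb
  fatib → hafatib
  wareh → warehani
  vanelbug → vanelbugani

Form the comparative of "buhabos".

retes and pelel both have last vowel 'e' yet inflect differently (retesul, pelellast), so the last vowel is not what conditions the rule; the final letter is.
"buhabos" ends in -s. The stems ending in -s (lombis → lombisul, retes → retesul, sibhas → sibhasul) add -ul.
The other patterns: stems ending in -l or -n double the final consonant and add -ast; stems ending in -b add the prefix ha-; stems ending in -g or -h add -ani.
So buhabos → buhabosul.

buhabosul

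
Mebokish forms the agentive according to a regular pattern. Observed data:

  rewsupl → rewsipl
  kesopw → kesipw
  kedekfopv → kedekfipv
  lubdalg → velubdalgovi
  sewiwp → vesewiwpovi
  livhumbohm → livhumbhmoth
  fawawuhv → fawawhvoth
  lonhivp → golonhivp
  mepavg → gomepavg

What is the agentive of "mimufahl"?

"mimufahl" has second-to-last letter 'h'. The stems whose second-to-last letter is 'h' (livhumbohm → livhumbhmoth, fawawuhv → fawawhvoth) delete the last vowel and add -oth.
The other patterns: stems whose second-to-last letter is 'p' change the last vowel to 'i'; stems whose second-to-last letter is 'l' or 'w' add ve- … -ovi around the stem; stems whose second-to-last letter is 'v' add the prefix go-.
So mimufahl → mimufhloth.

mimufhloth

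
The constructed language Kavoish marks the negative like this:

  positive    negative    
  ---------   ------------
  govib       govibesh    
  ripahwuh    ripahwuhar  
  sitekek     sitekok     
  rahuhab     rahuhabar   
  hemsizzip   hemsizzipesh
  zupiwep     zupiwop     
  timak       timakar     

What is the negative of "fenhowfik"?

fenhowfikesh

hemsizzip and zupiwep both end in -p yet inflect differently (hemsizzipesh, zupiwop), so the final letter is not what conditions the rule; the last vowel is.
"fenhowfik" has last vowel 'i'. The stems whose last vowel is 'i' (govib → govibesh, hemsizzip → hemsizzipesh) add -esh.
So fenhowfik → fenhowfikesh.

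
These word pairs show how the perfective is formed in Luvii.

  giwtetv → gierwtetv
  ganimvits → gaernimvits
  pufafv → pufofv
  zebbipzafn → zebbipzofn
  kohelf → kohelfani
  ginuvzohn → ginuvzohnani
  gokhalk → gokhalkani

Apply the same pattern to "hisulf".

hisulfani

giwtetv and pufafv both end in -v yet inflect differently (gierwtetv, pufofv), so the final letter is not what conditions the rule; the second-to-last letter is.
"hisulf" has second-to-last letter 'l'. The stems whose second-to-last letter is 'l' (kohelf → kohelfani, gokhalk → gokhalkani) add -ani.
So hisulf → hisulfani.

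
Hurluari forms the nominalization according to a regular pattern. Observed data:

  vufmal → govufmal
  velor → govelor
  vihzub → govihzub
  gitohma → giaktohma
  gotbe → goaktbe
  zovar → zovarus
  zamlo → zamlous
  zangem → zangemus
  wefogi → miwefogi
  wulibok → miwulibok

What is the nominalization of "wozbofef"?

velor and zovar both end in -r yet inflect differently (govelor, zovarus), so the final letter is not what conditions the rule; the first letter is.
"wozbofef" begins with w-. The stems beginning with w- (wefogi → miwefogi, wulibok → miwulibok) add the prefix mi-.
The other patterns: stems beginning with v- add the prefix go-; stems beginning with g- insert -ak- after the first vowel; stems beginning with z- add -us.
So wozbofef → miwozbofef.

miwozbofef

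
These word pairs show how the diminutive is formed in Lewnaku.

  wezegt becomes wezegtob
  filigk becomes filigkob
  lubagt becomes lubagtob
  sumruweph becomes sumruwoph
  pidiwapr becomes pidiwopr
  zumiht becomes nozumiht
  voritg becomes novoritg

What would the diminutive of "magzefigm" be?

"magzefigm" has second-to-last letter 'g'. The stems whose second-to-last letter is 'g' (wezegt → wezegtob, filigk → filigkob, lubagt → lubagtob) add -ob.
So magzefigm → magzefigmob.

magzefigmob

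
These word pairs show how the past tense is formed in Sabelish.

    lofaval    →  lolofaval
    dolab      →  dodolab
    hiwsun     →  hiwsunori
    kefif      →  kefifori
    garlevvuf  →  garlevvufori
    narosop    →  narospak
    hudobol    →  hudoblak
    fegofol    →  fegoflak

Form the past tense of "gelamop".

gelampak

lofaval and hudobol both end in -l yet inflect differently (lolofaval, hudoblak), so the final letter is not what conditions the rule; the last vowel is.
"gelamop" has last vowel 'o'. The stems whose last vowel is 'o' (narosop → narospak, hudobol → hudoblak, fegofol → fegoflak) delete the last vowel and add -ak.
The other patterns: stems whose last vowel is 'a' repeat the first consonant+vowel as a prefix; stems whose last vowel is 'i' or 'u' add -ori.
So gelamop → gelampak.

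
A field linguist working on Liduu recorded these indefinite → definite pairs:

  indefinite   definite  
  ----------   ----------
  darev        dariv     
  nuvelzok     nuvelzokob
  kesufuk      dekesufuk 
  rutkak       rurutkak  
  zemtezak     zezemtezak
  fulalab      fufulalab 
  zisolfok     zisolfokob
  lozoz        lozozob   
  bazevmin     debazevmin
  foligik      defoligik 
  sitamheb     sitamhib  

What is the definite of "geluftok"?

zisolfok and zemtezak both end in -k yet inflect differently (zisolfokob, zezemtezak), so the final letter is not what conditions the rule; the last vowel is.
"geluftok" has last vowel 'o'. The stems whose last vowel is 'o' (zisolfok → zisolfokob, lozoz → lozozob, nuvelzok → nuvelzokob) add -ob.
So geluftok → geluftokob.

geluftokob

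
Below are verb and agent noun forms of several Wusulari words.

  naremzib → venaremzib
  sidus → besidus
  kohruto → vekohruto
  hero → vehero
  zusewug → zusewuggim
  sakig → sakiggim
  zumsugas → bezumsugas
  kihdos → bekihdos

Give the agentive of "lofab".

velofab

"lofab" ends in -b. The one such stem in the data (naremzib → venaremzib) adds the prefix ve-, so the same rule applies.
The other patterns: stems ending in -s add the prefix be-; stems ending in -g double the final consonant and add -im.
So lofab → velofab.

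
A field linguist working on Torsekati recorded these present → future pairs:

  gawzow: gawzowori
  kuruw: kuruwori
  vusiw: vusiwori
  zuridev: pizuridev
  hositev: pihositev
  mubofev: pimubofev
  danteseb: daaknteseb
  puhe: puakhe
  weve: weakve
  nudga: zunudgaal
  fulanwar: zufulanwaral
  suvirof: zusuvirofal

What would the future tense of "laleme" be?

zuridev and danteseb both have last vowel 'e' yet inflect differently (pizuridev, daaknteseb), so the last vowel is not what conditions the rule; the final letter is.
"laleme" ends in -e. The stems ending in -e (puhe → puakhe, weve → weakve) insert -ak- after the first vowel.
The other patterns: stems ending in -w add -ori; stems ending in -v add the prefix pi-; stems ending in -a, -f or -r add zu- … -al around the stem.
So laleme → laakleme.

laakleme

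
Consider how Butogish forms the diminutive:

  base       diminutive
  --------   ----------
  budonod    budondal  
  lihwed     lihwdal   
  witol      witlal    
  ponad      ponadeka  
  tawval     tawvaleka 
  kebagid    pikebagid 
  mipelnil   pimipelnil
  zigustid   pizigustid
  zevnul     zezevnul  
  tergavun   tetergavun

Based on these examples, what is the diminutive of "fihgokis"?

budonod and ponad both end in -d yet inflect differently (budondal, ponadeka), so the final letter is not what conditions the rule; the last vowel is.
"fihgokis" has last vowel 'i'. The stems whose last vowel is 'i' (kebagid → pikebagid, mipelnil → pimipelnil, zigustid → pizigustid) add the prefix pi-.
So fihgokis → pifihgokis.

pifihgokis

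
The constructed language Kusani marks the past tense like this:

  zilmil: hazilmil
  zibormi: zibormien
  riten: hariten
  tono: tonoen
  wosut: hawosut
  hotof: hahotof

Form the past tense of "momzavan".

tono and hotof both have last vowel 'o' yet inflect differently (tonoen, hahotof), so the last vowel is not what conditions the rule; whether the stem ends in a vowel or a consonant is.
"momzavan" ends in a consonant. The stems ending in a consonant (wosut → hawosut, hotof → hahotof, riten → hariten) add the prefix ha-.
The other pattern: stems ending in a vowel add -en.
So momzavan → hamomzavan.

hamomzavan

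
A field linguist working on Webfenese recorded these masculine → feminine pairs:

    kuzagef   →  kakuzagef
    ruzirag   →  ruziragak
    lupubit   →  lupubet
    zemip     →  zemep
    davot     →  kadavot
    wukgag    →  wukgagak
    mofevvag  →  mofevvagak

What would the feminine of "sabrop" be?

kasabrop

"sabrop" has last vowel 'o'. The one such stem in the data (davot → kadavot) adds the prefix ka-, so the same rule applies.
The other patterns: stems whose last vowel is 'i' change the last vowel to 'e'; stems whose last vowel is 'a' add -ak.
So sabrop → kasabrop.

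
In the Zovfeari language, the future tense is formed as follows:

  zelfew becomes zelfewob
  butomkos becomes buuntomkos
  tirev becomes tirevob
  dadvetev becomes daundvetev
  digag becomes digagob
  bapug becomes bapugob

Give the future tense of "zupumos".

tirev and dadvetev both end in -v yet inflect differently (tirevob, daundvetev), so the final letter is not what conditions the rule; the number of vowels is.
"zupumos" has 3 vowels. The stems with 3 vowels (dadvetev → daundvetev, butomkos → buuntomkos) insert -un- after the first vowel.
So zupumos → zuunpumos.

zuunpumos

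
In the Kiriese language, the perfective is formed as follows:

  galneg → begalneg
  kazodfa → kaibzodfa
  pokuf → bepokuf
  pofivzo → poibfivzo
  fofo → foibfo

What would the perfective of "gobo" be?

pofivzo and pokuf both begin with p- yet inflect differently (poibfivzo, bepokuf), so the first letter is not what conditions the rule; whether the stem ends in a vowel or a consonant is.
"gobo" ends in a vowel. The stems ending in a vowel (kazodfa → kaibzodfa, pofivzo → poibfivzo, fofo → foibfo) insert -ib- after the first vowel.
So gobo → goibbo.

goibbo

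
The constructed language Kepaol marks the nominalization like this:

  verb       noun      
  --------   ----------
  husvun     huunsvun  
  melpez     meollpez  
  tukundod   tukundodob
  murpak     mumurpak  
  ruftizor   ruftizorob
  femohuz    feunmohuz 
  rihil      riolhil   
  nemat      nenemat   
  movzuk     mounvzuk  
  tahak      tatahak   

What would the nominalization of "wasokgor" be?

"wasokgor" has last vowel 'o'. The stems whose last vowel is 'o' (ruftizor → ruftizorob, tukundod → tukundodob) add -ob.
So wasokgor → wasokgorob.

wasokgorob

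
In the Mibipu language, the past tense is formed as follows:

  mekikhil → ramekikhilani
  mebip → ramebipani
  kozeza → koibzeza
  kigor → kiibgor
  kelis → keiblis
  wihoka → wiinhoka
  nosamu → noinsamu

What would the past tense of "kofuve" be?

"kofuve" begins with k-. The stems beginning with k- (kozeza → koibzeza, kigor → kiibgor, kelis → keiblis) insert -ib- after the first vowel.
So kofuve → koibfuve.

koibfuve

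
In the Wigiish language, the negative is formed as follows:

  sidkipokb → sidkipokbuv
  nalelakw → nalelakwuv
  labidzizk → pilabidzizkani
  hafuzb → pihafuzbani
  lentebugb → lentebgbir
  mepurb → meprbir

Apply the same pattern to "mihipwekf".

mihipwekfuv

sidkipokb and hafuzb both end in -b yet inflect differently (sidkipokbuv, pihafuzbani), so the final letter is not what conditions the rule; the second-to-last letter is.
"mihipwekf" has second-to-last letter 'k'. The stems whose second-to-last letter is 'k' (sidkipokb → sidkipokbuv, nalelakw → nalelakwuv) add -uv.
The other patterns: stems whose second-to-last letter is 'z' add pi- … -ani around the stem; stems whose second-to-last letter is 'g' or 'r' delete the last vowel and add -ir.
So mihipwekf → mihipwekfuv.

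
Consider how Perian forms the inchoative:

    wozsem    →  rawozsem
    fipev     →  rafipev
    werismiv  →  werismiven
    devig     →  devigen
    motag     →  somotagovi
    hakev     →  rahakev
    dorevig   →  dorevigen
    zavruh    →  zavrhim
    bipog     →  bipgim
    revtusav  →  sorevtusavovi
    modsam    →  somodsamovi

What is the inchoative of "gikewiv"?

gikewiven

fipev and revtusav both end in -v yet inflect differently (rafipev, sorevtusavovi), so the final letter is not what conditions the rule; the last vowel is.
"gikewiv" has last vowel 'i'. The stems whose last vowel is 'i' (devig → devigen, werismiv → werismiven, dorevig → dorevigen) add -en.
The other patterns: stems whose last vowel is 'e' add the prefix ra-; stems whose last vowel is 'a' add so- … -ovi around the stem; stems whose last vowel is 'o' or 'u' delete the last vowel and add -im.
So gikewiv → gikewiven.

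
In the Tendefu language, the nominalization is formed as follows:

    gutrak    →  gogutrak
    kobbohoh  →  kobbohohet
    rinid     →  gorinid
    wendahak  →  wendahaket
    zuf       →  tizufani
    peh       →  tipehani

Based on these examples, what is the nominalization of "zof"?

peh and kobbohoh both end in -h yet inflect differently (tipehani, kobbohohet), so the final letter is not what conditions the rule; the number of vowels is.
"zof" has 1 vowel. The stems with 1 vowel (zuf → tizufani, peh → tipehani) add ti- … -ani around the stem.
So zof → tizofani.

tizofani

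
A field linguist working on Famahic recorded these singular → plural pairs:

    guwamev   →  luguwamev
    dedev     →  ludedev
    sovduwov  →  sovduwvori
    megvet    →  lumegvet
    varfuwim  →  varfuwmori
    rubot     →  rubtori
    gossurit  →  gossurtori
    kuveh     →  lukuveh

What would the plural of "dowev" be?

"dowev" has last vowel 'e'. The stems whose last vowel is 'e' (dedev → ludedev, kuveh → lukuveh, guwamev → luguwamev) add the prefix lu-.
The other pattern: stems whose last vowel is 'i' or 'o' delete the last vowel and add -ori.
So dowev → ludowev.

ludowev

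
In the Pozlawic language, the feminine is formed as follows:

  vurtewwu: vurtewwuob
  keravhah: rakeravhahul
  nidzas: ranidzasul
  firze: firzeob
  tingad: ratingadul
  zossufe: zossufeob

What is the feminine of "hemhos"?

"hemhos" ends in a consonant. The stems ending in a consonant (nidzas → ranidzasul, keravhah → rakeravhahul, tingad → ratingadul) add ra- … -ul around the stem.
The other pattern: stems ending in a vowel add -ob.
So hemhos → rahemhosul.

rahemhosul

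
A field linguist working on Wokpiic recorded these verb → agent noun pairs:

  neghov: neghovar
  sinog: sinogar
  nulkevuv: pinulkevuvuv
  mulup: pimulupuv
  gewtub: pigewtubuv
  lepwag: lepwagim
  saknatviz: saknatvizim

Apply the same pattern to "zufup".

pizufupuv

"zufup" has last vowel 'u'. The stems whose last vowel is 'u' (nulkevuv → pinulkevuvuv, mulup → pimulupuv, gewtub → pigewtubuv) add pi- … -uv around the stem.
The other patterns: stems whose last vowel is 'o' add -ar; stems whose last vowel is 'a' or 'i' add -im.
So zufup → pizufupuv.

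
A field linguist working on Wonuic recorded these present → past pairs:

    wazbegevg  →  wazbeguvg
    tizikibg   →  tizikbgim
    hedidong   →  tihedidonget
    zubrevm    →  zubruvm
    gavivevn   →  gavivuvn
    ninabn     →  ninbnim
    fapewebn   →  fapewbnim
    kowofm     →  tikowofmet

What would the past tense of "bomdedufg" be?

tibomdedufget

ninabn and gavivevn both end in -n yet inflect differently (ninbnim, gavivuvn), so the final letter is not what conditions the rule; the second-to-last letter is.
"bomdedufg" has second-to-last letter 'f'. The one such stem in the data (kowofm → tikowofmet) adds ti- … -et around the stem, so the same rule applies.
The other patterns: stems whose second-to-last letter is 'b' delete the last vowel and add -im; stems whose second-to-last letter is 'v' change the last vowel to 'u'.
So bomdedufg → tibomdedufget.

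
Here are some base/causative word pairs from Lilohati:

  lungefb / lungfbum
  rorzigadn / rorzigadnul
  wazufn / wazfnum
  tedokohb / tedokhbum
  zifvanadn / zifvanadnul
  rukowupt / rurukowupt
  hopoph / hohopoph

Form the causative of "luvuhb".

zifvanadn and wazufn both end in -n yet inflect differently (zifvanadnul, wazfnum), so the final letter is not what conditions the rule; the second-to-last letter is.
"luvuhb" has second-to-last letter 'h'. The one such stem in the data (tedokohb → tedokhbum) deletes the last vowel and adds -um (as do wazufn, lungefb), so the same rule applies.
So luvuhb → luvhbum.

luvhbum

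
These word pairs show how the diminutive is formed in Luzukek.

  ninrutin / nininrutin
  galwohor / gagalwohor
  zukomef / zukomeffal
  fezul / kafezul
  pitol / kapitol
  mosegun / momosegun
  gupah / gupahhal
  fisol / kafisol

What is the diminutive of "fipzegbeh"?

fipzegbehhal

fezul and mosegun both have last vowel 'u' yet inflect differently (kafezul, momosegun), so the last vowel is not what conditions the rule; the final letter is.
"fipzegbeh" ends in -h. The one such stem in the data (gupah → gupahhal) doubles the final consonant and adds -al (as does zukomef), so the same rule applies.
So fipzegbeh → fipzegbehhal.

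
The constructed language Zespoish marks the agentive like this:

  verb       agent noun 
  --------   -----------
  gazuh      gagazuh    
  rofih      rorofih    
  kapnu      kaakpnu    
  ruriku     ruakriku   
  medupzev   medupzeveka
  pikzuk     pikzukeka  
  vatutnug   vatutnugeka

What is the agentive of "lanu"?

laaknu

gazuh and kapnu both have last vowel 'u' yet inflect differently (gagazuh, kaakpnu), so the last vowel is not what conditions the rule; the final letter is.
"lanu" ends in -u. The stems ending in -u (kapnu → kaakpnu, ruriku → ruakriku) insert -ak- after the first vowel.
The other patterns: stems ending in -h repeat the first consonant+vowel as a prefix; stems ending in -g, -k or -v add -eka.
So lanu → laaknu.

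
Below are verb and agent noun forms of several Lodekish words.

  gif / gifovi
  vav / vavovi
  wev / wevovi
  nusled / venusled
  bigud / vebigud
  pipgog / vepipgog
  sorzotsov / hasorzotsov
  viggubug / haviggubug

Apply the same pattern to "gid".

vav and sorzotsov both end in -v yet inflect differently (vavovi, hasorzotsov), so the final letter is not what conditions the rule; the number of vowels is.
"gid" has 1 vowel. The stems with 1 vowel (gif → gifovi, vav → vavovi, wev → wevovi) add -ovi.
So gid → gidovi.

gidovi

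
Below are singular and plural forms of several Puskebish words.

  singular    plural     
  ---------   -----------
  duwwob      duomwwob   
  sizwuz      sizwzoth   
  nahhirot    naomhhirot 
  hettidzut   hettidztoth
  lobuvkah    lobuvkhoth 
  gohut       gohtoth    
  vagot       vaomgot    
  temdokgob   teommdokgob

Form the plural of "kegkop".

keomgkop

nahhirot and gohut both end in -t yet inflect differently (naomhhirot, gohtoth), so the final letter is not what conditions the rule; the last vowel is.
"kegkop" has last vowel 'o'. The stems whose last vowel is 'o' (duwwob → duomwwob, temdokgob → teommdokgob, nahhirot → naomhhirot) insert -om- after the first vowel.
The other pattern: stems whose last vowel is 'a' or 'u' delete the last vowel and add -oth.
So kegkop → keomgkop.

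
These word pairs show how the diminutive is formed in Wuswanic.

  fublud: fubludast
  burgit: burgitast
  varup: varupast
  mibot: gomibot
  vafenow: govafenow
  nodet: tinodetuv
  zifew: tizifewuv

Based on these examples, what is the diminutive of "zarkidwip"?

zarkidwipast

"zarkidwip" has last vowel 'i'. The one such stem in the data (burgit → burgitast) adds -ast, so the same rule applies.
The other patterns: stems whose last vowel is 'o' add the prefix go-; stems whose last vowel is 'e' add ti- … -uv around the stem.
So zarkidwip → zarkidwipast.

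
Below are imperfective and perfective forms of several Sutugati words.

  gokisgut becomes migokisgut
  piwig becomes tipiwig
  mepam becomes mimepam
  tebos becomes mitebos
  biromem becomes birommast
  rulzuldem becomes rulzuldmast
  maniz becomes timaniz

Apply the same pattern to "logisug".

milogisug

rulzuldem and mepam both end in -m yet inflect differently (rulzuldmast, mimepam), so the final letter is not what conditions the rule; the last vowel is.
"logisug" has last vowel 'u'. The one such stem in the data (gokisgut → migokisgut) adds the prefix mi-, so the same rule applies.
So logisug → milogisug.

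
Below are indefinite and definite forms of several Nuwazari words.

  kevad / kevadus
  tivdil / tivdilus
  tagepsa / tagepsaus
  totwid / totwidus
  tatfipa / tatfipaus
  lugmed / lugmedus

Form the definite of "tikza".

tikzaus

Every pair shown (kevad → kevadus, tivdil → tivdilus, tagepsa → tagepsaus, …) follows the same rule: add -us.
So tikza → tikzaus.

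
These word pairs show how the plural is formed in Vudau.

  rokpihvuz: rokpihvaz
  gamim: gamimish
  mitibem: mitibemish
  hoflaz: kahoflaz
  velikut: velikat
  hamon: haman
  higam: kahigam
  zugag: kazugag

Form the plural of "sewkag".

kasewkag

mitibem and higam both end in -m yet inflect differently (mitibemish, kahigam), so the final letter is not what conditions the rule; the last vowel is.
"sewkag" has last vowel 'a'. The stems whose last vowel is 'a' (hoflaz → kahoflaz, higam → kahigam, zugag → kazugag) add the prefix ka-.
So sewkag → kasewkag.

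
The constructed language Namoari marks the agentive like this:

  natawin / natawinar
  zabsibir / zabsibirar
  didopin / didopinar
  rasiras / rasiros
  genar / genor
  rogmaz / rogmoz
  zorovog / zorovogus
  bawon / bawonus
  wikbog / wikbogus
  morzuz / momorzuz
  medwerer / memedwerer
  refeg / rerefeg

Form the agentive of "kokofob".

kokofobus

zabsibir and genar both end in -r yet inflect differently (zabsibirar, genor), so the final letter is not what conditions the rule; the last vowel is.
"kokofob" has last vowel 'o'. The stems whose last vowel is 'o' (zorovog → zorovogus, bawon → bawonus, wikbog → wikbogus) add -us.
The other patterns: stems whose last vowel is 'i' add -ar; stems whose last vowel is 'a' change the last vowel to 'o'; stems whose last vowel is 'e' or 'u' repeat the first consonant+vowel as a prefix.
So kokofob → kokofobus.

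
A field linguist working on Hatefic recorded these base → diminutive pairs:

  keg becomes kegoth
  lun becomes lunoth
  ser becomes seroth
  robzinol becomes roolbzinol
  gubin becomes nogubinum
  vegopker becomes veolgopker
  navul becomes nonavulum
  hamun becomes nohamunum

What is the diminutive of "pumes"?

nopumesum

lun and gubin both end in -n yet inflect differently (lunoth, nogubinum), so the final letter is not what conditions the rule; the number of vowels is.
"pumes" has 2 vowels. The stems with 2 vowels (navul → nonavulum, gubin → nogubinum, hamun → nohamunum) add no- … -um around the stem.
So pumes → nopumesum.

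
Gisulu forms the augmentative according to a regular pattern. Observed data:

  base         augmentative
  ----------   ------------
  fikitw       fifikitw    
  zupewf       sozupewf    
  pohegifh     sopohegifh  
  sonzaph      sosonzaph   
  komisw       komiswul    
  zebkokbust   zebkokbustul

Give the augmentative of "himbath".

hihimbath

"himbath" has second-to-last letter 't'. The one such stem in the data (fikitw → fifikitw) repeats the first consonant+vowel as a prefix (as does sonzaph), so the same rule applies.
The other patterns: stems whose second-to-last letter is 's' add -ul; stems whose second-to-last letter is 'f' or 'w' add the prefix so-.
So himbath → hihimbath.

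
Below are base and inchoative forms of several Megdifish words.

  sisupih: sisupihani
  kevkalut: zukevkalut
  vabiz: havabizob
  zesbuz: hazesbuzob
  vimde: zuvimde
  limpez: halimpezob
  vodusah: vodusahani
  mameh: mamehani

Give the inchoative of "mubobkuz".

hamubobkuzob

limpez and mameh both have last vowel 'e' yet inflect differently (halimpezob, mamehani), so the last vowel is not what conditions the rule; the final letter is.
"mubobkuz" ends in -z. The stems ending in -z (zesbuz → hazesbuzob, limpez → halimpezob, vabiz → havabizob) add ha- … -ob around the stem.
So mubobkuz → hamubobkuzob.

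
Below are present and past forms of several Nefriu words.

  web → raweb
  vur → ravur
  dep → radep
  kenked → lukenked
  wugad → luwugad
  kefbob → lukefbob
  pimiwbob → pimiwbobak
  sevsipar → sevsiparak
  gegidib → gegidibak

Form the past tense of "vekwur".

"vekwur" has 2 vowels. The stems with 2 vowels (kenked → lukenked, wugad → luwugad, kefbob → lukefbob) add the prefix lu-.
The other patterns: stems with 1 vowel add the prefix ra-; stems with 3 vowels add -ak.
So vekwur → luvekwur.

luvekwur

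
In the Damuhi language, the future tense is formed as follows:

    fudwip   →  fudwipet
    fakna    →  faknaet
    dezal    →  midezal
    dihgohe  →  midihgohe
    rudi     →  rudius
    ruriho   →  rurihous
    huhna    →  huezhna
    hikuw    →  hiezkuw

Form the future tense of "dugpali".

midugpali

fakna and huhna both end in -a yet inflect differently (faknaet, huezhna), so the final letter is not what conditions the rule; the first letter is.
"dugpali" begins with d-. The stems beginning with d- (dezal → midezal, dihgohe → midihgohe) add the prefix mi-.
So dugpali → midugpali.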